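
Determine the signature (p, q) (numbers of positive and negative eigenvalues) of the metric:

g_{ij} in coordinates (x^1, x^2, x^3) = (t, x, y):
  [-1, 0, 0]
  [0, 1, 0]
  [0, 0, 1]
The metric is diagonal, so its eigenvalues are the diagonal entries: -1, 1, 1 (at a generic point, where coordinate-dependent entries are positive).
2 positive, 1 negative.
(2, 1) - Lorentzian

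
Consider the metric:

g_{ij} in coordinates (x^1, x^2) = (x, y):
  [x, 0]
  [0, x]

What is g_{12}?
With x^1 = x, x^2 = y, g_{12} = g_{xy} is the row-1, column-2 entry of the matrix.
g_{12} = 0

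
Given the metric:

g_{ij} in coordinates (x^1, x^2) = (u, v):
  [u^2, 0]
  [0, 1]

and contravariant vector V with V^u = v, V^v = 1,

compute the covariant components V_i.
V_i = g_{ij} V^j:
V_u = (u^2)(v) + (0)(1) = u^2*v
V_v = (0)(v) + (1)(1) = 1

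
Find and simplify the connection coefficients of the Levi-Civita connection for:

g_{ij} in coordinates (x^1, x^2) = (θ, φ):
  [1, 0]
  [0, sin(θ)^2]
Using Γ^k_{ij} = (1/2) g^{km} (∂_i g_{mj} + ∂_j g_{mi} - ∂_m g_{ij}); the metric is diagonal, so only the m = k term contributes.
Non-zero symbols (using the symmetry Γ^k_{ij} = Γ^k_{ji}):
Γ^θ_{φ φ} = (1/2) g^{θθ} (∂_φ g_{θφ} + ∂_φ g_{θφ} - ∂_θ g_{φφ}) = (1/2)(1)((0) + (0) - (sin(2*θ))) = -sin(2*θ)/2
Γ^φ_{θ φ} = (1/2) g^{φφ} (∂_θ g_{φφ} + ∂_φ g_{φθ} - ∂_φ g_{θφ}) = (1/2)(1/sin(θ)^2)((sin(2*θ)) + (0) - (0)) = 1/tan(θ)
All other Christoffel symbols are zero.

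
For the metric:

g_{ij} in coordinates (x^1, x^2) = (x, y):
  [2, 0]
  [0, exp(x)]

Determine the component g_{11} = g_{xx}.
With x^1 = x, x^2 = y, g_{11} = g_{xx} is the row-1, column-1 entry of the matrix.
g_{11} = 2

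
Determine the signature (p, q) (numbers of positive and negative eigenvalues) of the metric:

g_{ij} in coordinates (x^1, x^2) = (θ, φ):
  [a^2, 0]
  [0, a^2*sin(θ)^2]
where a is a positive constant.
The metric is diagonal, so its eigenvalues are the diagonal entries: a^2, a^2*sin(θ)^2 (at a generic point, where coordinate-dependent entries are positive).
2 positive, 0 negative.
(2, 0) - Riemannian (positive definite)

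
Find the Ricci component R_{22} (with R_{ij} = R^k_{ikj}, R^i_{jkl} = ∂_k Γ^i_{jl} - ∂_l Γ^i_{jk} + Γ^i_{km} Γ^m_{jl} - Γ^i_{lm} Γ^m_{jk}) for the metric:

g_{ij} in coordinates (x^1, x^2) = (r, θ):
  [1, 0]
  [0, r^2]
Non-zero Christoffel symbols (Γ^k_{ij} = Γ^k_{ji}):
Γ^r_{θ θ} = -r
Γ^θ_{r θ} = 1/r
R^r_{θ r θ} = ∂_r Γ^r_{θ θ} - ∂_θ Γ^r_{θ r} + Γ^r_{r m} Γ^m_{θ θ} - Γ^r_{θ m} Γ^m_{θ r}
  = (-1) - (0) + (0) - (-1) = 0
R^θ_{θ θ θ} = 0 (a repeated index in an antisymmetric pair)
R_{θθ} = R^r_{θ r θ} + R^θ_{θ θ θ} = (0) + (0) = 0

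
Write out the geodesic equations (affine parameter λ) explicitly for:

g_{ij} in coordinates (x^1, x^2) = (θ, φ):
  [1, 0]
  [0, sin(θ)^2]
Geodesic equation: d^2x^k/dλ^2 + Γ^k_{ij} (dx^i/dλ)(dx^j/dλ) = 0.
Non-zero Christoffel symbols:
Γ^θ_{φ φ} = -sin(2*θ)/2
Γ^φ_{θ φ} = 1/tan(θ)
Substituting (the symmetric pair Γ^k_{ij}, Γ^k_{ji} combines into a factor 2):
d^2θ/dλ^2 - (sin(2*θ)/2) (dφ/dλ)^2 = 0
d^2φ/dλ^2 + (2/tan(θ)) (dθ/dλ)(dφ/dλ) = 0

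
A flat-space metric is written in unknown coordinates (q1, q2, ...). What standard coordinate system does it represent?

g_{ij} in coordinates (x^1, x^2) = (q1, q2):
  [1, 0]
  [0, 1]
All components are constant and the metric is the identity, i.e. orthonormal rectilinear coordinates.
Cartesian (2D) coordinates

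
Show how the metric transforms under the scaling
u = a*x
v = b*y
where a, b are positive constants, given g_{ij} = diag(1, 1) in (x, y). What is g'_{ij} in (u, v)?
Invert the transformation: x = u/a, y = v/b
g'_{ij} = (∂x^k/∂x'^i)(∂x^l/∂x'^j) g_{kl}; with g_{kl} = δ_{kl} this is Σ_k (∂x^k/∂x'^i)(∂x^k/∂x'^j).
Jacobian: ∂x/∂u = 1/a, ∂x/∂v = 0, ∂y/∂u = 0, ∂y/∂v = 1/b
g'_{uu} = (1/a)(1/a) + (0)(0) = 1/a^2
g'_{uv} = (1/a)(0) + (0)(1/b) = 0
g'_{vv} = (0)(0) + (1/b)(1/b) = 1/b^2
g'_{ij} = diag(1/a^2, 1/b^2)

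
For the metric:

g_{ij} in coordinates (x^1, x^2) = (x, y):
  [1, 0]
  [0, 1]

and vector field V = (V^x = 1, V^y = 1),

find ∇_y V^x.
All Christoffel symbols are zero.
∇_y V^x = ∂_y V^x + Γ^x_{y j} V^j
  = (0) + (0)(1) + (0)(1)
  = 0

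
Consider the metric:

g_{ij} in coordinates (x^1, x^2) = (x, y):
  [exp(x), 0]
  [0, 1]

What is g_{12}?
With x^1 = x, x^2 = y, g_{12} = g_{xy} is the row-1, column-2 entry of the matrix.
g_{12} = 0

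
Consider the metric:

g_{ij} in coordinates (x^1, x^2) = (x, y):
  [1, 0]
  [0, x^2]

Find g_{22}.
With x^1 = x, x^2 = y, g_{22} = g_{yy} is the row-2, column-2 entry of the matrix.
g_{22} = x^2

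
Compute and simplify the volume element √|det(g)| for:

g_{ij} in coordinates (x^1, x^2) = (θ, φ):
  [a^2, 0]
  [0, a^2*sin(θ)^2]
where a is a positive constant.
det(g) = a^4*sin(θ)^2
√|det(g)| = a^2*sin(θ) (taking 0 < θ < π so that |sin(θ)| = sin(θ))
Volume element: dV = a^2*sin(θ) dθ dφ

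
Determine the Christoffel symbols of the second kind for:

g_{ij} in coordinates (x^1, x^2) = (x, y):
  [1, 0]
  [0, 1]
Using Γ^k_{ij} = (1/2) g^{km} (∂_i g_{mj} + ∂_j g_{mi} - ∂_m g_{ij}); the metric is diagonal, so only the m = k term contributes.
Every metric component is constant, so all ∂_m g_{ij} = 0 and every Christoffel symbol vanishes.
All Christoffel symbols are zero.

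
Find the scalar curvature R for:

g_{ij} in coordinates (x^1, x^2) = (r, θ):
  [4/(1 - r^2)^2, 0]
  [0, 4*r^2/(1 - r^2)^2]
Non-zero Christoffel symbols (Γ^k_{ij} = Γ^k_{ji}):
Γ^r_{r r} = 2*r/(1 - r^2)
Γ^r_{θ θ} = (r^3 + r)/(r^2 - 1)
Γ^θ_{r θ} = (-r^2 - 1)/(r^3 - r)
Ricci tensor (R_{ij} = R^k_{ikj}): R_{rr} = -4/(r^2 - 1)^2, R_{rθ} = 0, R_{θθ} = -4*r^2/(r^2 - 1)^2
Inverse metric: g^{rr} = (1 - r^2)^2/4, g^{θθ} = (1 - r^2)^2/(4*r^2)
R = g^{ij} R_{ij} = ((1 - r^2)^2/4)(-4/(r^2 - 1)^2) + ((1 - r^2)^2/(4*r^2))(-4*r^2/(r^2 - 1)^2) = -2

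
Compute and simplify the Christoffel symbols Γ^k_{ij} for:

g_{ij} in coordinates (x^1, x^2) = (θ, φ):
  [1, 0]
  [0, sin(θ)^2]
Using Γ^k_{ij} = (1/2) g^{km} (∂_i g_{mj} + ∂_j g_{mi} - ∂_m g_{ij}); the metric is diagonal, so only the m = k term contributes.
Non-zero symbols (using the symmetry Γ^k_{ij} = Γ^k_{ji}):
Γ^θ_{φ φ} = (1/2) g^{θθ} (∂_φ g_{θφ} + ∂_φ g_{θφ} - ∂_θ g_{φφ}) = (1/2)(1)((0) + (0) - (sin(2*θ))) = -sin(2*θ)/2
Γ^φ_{θ φ} = (1/2) g^{φφ} (∂_θ g_{φφ} + ∂_φ g_{φθ} - ∂_φ g_{θφ}) = (1/2)(1/sin(θ)^2)((sin(2*θ)) + (0) - (0)) = 1/tan(θ)
All other Christoffel symbols are zero.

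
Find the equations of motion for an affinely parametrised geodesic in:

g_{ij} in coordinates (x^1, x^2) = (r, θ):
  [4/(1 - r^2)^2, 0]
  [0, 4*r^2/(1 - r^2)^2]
Geodesic equation: d^2x^k/dλ^2 + Γ^k_{ij} (dx^i/dλ)(dx^j/dλ) = 0.
Non-zero Christoffel symbols:
Γ^r_{r r} = 2*r/(1 - r^2)
Γ^r_{θ θ} = (r^3 + r)/(r^2 - 1)
Γ^θ_{r θ} = (-r^2 - 1)/(r^3 - r)
Substituting (the symmetric pair Γ^k_{ij}, Γ^k_{ji} combines into a factor 2):
d^2r/dλ^2 + (2*r/(1 - r^2)) (dr/dλ)^2 + ((r^3 + r)/(r^2 - 1)) (dθ/dλ)^2 = 0
d^2θ/dλ^2 + ((-2*r^2 - 2)/(r^3 - r)) (dr/dλ)(dθ/dλ) = 0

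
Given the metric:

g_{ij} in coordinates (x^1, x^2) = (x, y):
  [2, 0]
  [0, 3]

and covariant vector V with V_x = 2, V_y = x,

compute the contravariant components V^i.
Inverse metric (diagonal): g^{xx} = 1/2, g^{yy} = 1/3
V^i = g^{ij} V_j:
V^x = (1/2)(2) + (0)(x) = 1
V^y = (0)(2) + (1/3)(x) = x/3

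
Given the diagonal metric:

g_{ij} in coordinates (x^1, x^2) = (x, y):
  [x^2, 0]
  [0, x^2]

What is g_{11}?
With x^1 = x, x^2 = y, g_{11} = g_{xx} is the row-1, column-1 entry of the matrix.
g_{11} = x^2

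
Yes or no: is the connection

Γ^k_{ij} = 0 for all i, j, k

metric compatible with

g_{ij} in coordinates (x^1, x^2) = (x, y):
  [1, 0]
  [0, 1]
Using ∇_k g_{ij} = ∂_k g_{ij} - Γ^m_{ki} g_{mj} - Γ^m_{kj} g_{im}:
e.g. ∇_y g_{xx} = (0) - (0) - (0) = 0
Every component ∇_k g_{ij} vanishes: the connection is metric compatible.
Yes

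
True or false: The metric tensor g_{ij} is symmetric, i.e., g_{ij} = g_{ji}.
By definition the metric is a symmetric bilinear form, g_{ij} = g_{ji}.
True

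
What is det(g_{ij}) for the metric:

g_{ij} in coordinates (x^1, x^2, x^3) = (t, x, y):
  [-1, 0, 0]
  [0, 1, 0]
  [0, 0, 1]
Diagonal metric: det(g) = g_{11}·g_{22}·g_{33}
= (-1)·(1)·(1)
det(g) = -1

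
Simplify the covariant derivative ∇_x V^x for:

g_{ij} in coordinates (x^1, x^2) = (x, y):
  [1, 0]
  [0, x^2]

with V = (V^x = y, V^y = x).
Non-zero Christoffel symbols:
Γ^x_{y y} = -x
Γ^y_{x y} = 1/x
∇_x V^x = ∂_x V^x + Γ^x_{x j} V^j
  = (0) + (0)(y) + (0)(x)
  = 0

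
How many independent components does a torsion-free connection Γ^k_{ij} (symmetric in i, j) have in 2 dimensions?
Γ^k_{ij} has n choices for the upper index and n(n+1)/2 independent symmetric lower index pairs.
Total = 2 × 2×3/2 = 2 × 3 = 6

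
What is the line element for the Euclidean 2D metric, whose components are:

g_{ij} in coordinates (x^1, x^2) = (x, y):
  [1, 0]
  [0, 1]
ds^2 = g_{ij} dx^i dx^j; only the non-zero components contribute.
ds^2 = dx^2 + dy^2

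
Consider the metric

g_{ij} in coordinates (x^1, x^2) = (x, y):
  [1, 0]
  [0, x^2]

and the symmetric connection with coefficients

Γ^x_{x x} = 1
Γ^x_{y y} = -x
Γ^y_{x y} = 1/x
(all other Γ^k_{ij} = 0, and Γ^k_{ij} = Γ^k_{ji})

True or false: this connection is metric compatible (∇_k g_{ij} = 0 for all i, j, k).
Using ∇_k g_{ij} = ∂_k g_{ij} - Γ^m_{ki} g_{mj} - Γ^m_{kj} g_{im}:
∇_x g_{xx} = (0) - (1) - (1) = -2 ≠ 0
So the connection is not metric compatible (it is not the Levi-Civita connection).
False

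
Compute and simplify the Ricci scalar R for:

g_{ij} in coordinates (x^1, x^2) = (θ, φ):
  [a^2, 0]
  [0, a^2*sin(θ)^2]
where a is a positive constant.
Non-zero Christoffel symbols (Γ^k_{ij} = Γ^k_{ji}):
Γ^θ_{φ φ} = -sin(2*θ)/2
Γ^φ_{θ φ} = 1/tan(θ)
Ricci tensor (R_{ij} = R^k_{ikj}): R_{θθ} = 1, R_{θφ} = 0, R_{φφ} = sin(θ)^2
Inverse metric: g^{θθ} = 1/a^2, g^{φφ} = 1/(a^2*sin(θ)^2)
R = g^{ij} R_{ij} = (1/a^2)(1) + (1/(a^2*sin(θ)^2))(sin(θ)^2) = 2/a^2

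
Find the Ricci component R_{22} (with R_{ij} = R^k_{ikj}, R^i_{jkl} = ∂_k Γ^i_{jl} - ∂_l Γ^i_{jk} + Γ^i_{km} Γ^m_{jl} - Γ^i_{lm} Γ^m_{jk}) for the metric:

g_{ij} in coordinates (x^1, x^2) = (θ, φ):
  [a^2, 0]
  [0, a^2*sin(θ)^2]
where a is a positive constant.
Non-zero Christoffel symbols (Γ^k_{ij} = Γ^k_{ji}):
Γ^θ_{φ φ} = -sin(2*θ)/2
Γ^φ_{θ φ} = 1/tan(θ)
R^θ_{φ θ φ} = ∂_θ Γ^θ_{φ φ} - ∂_φ Γ^θ_{φ θ} + Γ^θ_{θ m} Γ^m_{φ φ} - Γ^θ_{φ m} Γ^m_{φ θ}
  = (-cos(2*θ)) - (0) + (0) - (-cos(θ)^2) = sin(θ)^2
R^φ_{φ φ φ} = 0 (a repeated index in an antisymmetric pair)
R_{φφ} = R^θ_{φ θ φ} + R^φ_{φ φ φ} = (sin(θ)^2) + (0) = sin(θ)^2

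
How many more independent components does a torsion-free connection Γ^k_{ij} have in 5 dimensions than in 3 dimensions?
Independent components in n dimensions: n × n(n+1)/2 = n^2(n+1)/2.
5D: 5 × 15 = 75
3D: 3 × 6 = 18
Difference = 75 - 18 = 57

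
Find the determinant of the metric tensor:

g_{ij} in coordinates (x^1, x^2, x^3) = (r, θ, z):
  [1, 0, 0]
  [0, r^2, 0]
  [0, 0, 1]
Diagonal metric: det(g) = g_{11}·g_{22}·g_{33}
= (1)·(r^2)·(1)
det(g) = r^2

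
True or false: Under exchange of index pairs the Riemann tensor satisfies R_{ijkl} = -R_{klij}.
The pair-exchange symmetry has a plus sign: R_{ijkl} = +R_{klij}.
False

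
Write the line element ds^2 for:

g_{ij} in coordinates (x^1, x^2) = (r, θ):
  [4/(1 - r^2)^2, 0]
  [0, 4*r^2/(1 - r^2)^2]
ds^2 = g_{ij} dx^i dx^j; only the non-zero components contribute.
ds^2 = (4/(1 - r^2)^2) dr^2 + (4*r^2/(1 - r^2)^2) dθ^2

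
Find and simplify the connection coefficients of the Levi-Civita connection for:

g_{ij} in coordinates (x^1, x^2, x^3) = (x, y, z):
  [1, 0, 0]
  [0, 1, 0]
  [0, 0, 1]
Using Γ^k_{ij} = (1/2) g^{km} (∂_i g_{mj} + ∂_j g_{mi} - ∂_m g_{ij}); the metric is diagonal, so only the m = k term contributes.
Every metric component is constant, so all ∂_m g_{ij} = 0 and every Christoffel symbol vanishes.
All Christoffel symbols are zero.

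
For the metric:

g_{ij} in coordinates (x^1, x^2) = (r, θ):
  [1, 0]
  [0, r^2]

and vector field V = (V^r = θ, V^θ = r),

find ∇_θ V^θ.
Non-zero Christoffel symbols:
Γ^r_{θ θ} = -r
Γ^θ_{r θ} = 1/r
∇_θ V^θ = ∂_θ V^θ + Γ^θ_{θ j} V^j
  = (0) + (1/r)(θ) + (0)(r)
  = θ/r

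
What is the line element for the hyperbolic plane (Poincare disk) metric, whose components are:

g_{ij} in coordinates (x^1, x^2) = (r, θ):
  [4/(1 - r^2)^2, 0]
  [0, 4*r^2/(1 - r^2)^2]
ds^2 = g_{ij} dx^i dx^j; only the non-zero components contribute.
ds^2 = (4/(1 - r^2)^2) dr^2 + (4*r^2/(1 - r^2)^2) dθ^2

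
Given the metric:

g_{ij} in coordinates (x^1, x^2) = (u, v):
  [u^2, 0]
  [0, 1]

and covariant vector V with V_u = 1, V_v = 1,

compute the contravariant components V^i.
Inverse metric (diagonal): g^{uu} = 1/u^2, g^{vv} = 1
V^i = g^{ij} V_j:
V^u = (1/u^2)(1) + (0)(1) = 1/u^2
V^v = (0)(1) + (1)(1) = 1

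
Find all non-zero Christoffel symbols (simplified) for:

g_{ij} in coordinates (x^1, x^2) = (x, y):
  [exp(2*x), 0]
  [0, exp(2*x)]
Using Γ^k_{ij} = (1/2) g^{km} (∂_i g_{mj} + ∂_j g_{mi} - ∂_m g_{ij}); the metric is diagonal, so only the m = k term contributes.
Non-zero symbols (using the symmetry Γ^k_{ij} = Γ^k_{ji}):
Γ^x_{x x} = (1/2) g^{xx} (∂_x g_{xx} + ∂_x g_{xx} - ∂_x g_{xx}) = (1/2)(exp(-2*x))((2*exp(2*x)) + (2*exp(2*x)) - (2*exp(2*x))) = 1
Γ^x_{y y} = (1/2) g^{xx} (∂_y g_{xy} + ∂_y g_{xy} - ∂_x g_{yy}) = (1/2)(exp(-2*x))((0) + (0) - (2*exp(2*x))) = -1
Γ^y_{x y} = (1/2) g^{yy} (∂_x g_{yy} + ∂_y g_{yx} - ∂_y g_{xy}) = (1/2)(exp(-2*x))((2*exp(2*x)) + (0) - (0)) = 1
All other Christoffel symbols are zero.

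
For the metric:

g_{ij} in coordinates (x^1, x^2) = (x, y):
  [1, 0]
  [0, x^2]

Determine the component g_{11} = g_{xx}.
With x^1 = x, x^2 = y, g_{11} = g_{xx} is the row-1, column-1 entry of the matrix.
g_{11} = 1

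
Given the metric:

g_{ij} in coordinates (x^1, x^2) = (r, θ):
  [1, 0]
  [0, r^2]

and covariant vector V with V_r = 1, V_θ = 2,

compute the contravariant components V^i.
Inverse metric (diagonal): g^{rr} = 1, g^{θθ} = 1/r^2
V^i = g^{ij} V_j:
V^r = (1)(1) + (0)(2) = 1
V^θ = (0)(1) + (1/r^2)(2) = 2/r^2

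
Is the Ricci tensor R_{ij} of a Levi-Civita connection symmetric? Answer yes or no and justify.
R_{ij} = R^k_{ikj}; the pair symmetry R_{kilj} = R_{ljki} gives R_{ij} = R_{ji}.
Yes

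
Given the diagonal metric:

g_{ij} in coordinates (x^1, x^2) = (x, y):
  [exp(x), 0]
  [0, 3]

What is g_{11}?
With x^1 = x, x^2 = y, g_{11} = g_{xx} is the row-1, column-1 entry of the matrix.
g_{11} = exp(x)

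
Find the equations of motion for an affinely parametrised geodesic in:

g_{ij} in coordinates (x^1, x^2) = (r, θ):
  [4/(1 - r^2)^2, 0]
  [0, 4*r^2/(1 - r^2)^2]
Geodesic equation: d^2x^k/dλ^2 + Γ^k_{ij} (dx^i/dλ)(dx^j/dλ) = 0.
Non-zero Christoffel symbols:
Γ^r_{r r} = 2*r/(1 - r^2)
Γ^r_{θ θ} = (r^3 + r)/(r^2 - 1)
Γ^θ_{r θ} = (-r^2 - 1)/(r^3 - r)
Substituting (the symmetric pair Γ^k_{ij}, Γ^k_{ji} combines into a factor 2):
d^2r/dλ^2 + (2*r/(1 - r^2)) (dr/dλ)^2 + ((r^3 + r)/(r^2 - 1)) (dθ/dλ)^2 = 0
d^2θ/dλ^2 + ((-2*r^2 - 2)/(r^3 - r)) (dr/dλ)(dθ/dλ) = 0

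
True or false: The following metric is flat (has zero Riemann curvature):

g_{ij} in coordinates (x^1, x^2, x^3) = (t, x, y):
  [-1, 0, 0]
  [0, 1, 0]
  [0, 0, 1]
All metric components are constant, so every Christoffel symbol vanishes and R^i_{jkl} = 0.
True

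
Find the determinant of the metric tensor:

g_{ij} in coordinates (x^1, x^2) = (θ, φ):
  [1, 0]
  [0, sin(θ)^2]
For a 2×2 metric: det(g) = g_{11}·g_{22} - g_{12}·g_{21}
= (1)·(sin(θ)^2) - (0)·(0)
= sin(θ)^2 - 0
det(g) = sin(θ)^2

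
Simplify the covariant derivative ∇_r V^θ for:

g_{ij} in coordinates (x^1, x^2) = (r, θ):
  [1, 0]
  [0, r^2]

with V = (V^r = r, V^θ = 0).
Non-zero Christoffel symbols:
Γ^r_{θ θ} = -r
Γ^θ_{r θ} = 1/r
∇_r V^θ = ∂_r V^θ + Γ^θ_{r j} V^j
  = (0) + (0)(r) + (1/r)(0)
  = 0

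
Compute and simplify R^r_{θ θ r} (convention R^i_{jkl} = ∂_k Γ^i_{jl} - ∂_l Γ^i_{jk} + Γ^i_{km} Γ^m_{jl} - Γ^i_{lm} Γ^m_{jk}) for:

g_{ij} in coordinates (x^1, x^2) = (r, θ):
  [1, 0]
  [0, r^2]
Non-zero Christoffel symbols (Γ^k_{ij} = Γ^k_{ji}):
Γ^r_{θ θ} = -r
Γ^θ_{r θ} = 1/r
R^r_{θ θ r} = ∂_θ Γ^r_{θ r} - ∂_r Γ^r_{θ θ} + Γ^r_{θ m} Γ^m_{θ r} - Γ^r_{r m} Γ^m_{θ θ}
  = (0) - (-1) + (-1) - (0) = 0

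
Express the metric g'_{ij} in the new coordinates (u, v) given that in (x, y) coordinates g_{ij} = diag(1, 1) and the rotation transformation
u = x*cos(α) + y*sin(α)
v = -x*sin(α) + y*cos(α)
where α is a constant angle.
Invert the transformation: x = u*cos(α) - v*sin(α), y = u*sin(α) + v*cos(α)
g'_{ij} = (∂x^k/∂x'^i)(∂x^l/∂x'^j) g_{kl}; with g_{kl} = δ_{kl} this is Σ_k (∂x^k/∂x'^i)(∂x^k/∂x'^j).
Jacobian: ∂x/∂u = cos(α), ∂x/∂v = -sin(α), ∂y/∂u = sin(α), ∂y/∂v = cos(α)
g'_{uu} = (cos(α))(cos(α)) + (sin(α))(sin(α)) = 1
g'_{uv} = (cos(α))(-sin(α)) + (sin(α))(cos(α)) = 0
g'_{vv} = (-sin(α))(-sin(α)) + (cos(α))(cos(α)) = 1
g'_{ij} = diag(1, 1)
The Euclidean metric is invariant under rotations.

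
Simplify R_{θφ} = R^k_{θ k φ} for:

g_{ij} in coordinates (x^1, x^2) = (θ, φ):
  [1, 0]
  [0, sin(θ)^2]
Non-zero Christoffel symbols (Γ^k_{ij} = Γ^k_{ji}):
Γ^θ_{φ φ} = -sin(2*θ)/2
Γ^φ_{θ φ} = 1/tan(θ)
R^θ_{θ θ φ} = 0 (a repeated index in an antisymmetric pair)
R^φ_{θ φ φ} = 0 (a repeated index in an antisymmetric pair)
R_{θφ} = R^θ_{θ θ φ} + R^φ_{θ φ φ} = (0) + (0) = 0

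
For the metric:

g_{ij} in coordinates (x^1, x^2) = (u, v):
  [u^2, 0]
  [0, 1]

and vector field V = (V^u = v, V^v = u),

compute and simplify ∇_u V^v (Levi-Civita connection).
Non-zero Christoffel symbols:
Γ^u_{u u} = 1/u
∇_u V^v = ∂_u V^v + Γ^v_{u j} V^j
  = (1) + (0)(v) + (0)(u)
  = 1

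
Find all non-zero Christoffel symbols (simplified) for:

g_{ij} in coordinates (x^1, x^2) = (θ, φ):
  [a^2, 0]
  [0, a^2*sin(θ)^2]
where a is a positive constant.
Using Γ^k_{ij} = (1/2) g^{km} (∂_i g_{mj} + ∂_j g_{mi} - ∂_m g_{ij}); the metric is diagonal, so only the m = k term contributes.
Non-zero symbols (using the symmetry Γ^k_{ij} = Γ^k_{ji}):
Γ^θ_{φ φ} = (1/2) g^{θθ} (∂_φ g_{θφ} + ∂_φ g_{θφ} - ∂_θ g_{φφ}) = (1/2)(1/a^2)((0) + (0) - (a^2*sin(2*θ))) = -sin(2*θ)/2
Γ^φ_{θ φ} = (1/2) g^{φφ} (∂_θ g_{φφ} + ∂_φ g_{φθ} - ∂_φ g_{θφ}) = (1/2)(1/(a^2*sin(θ)^2))((a^2*sin(2*θ)) + (0) - (0)) = 1/tan(θ)
All other Christoffel symbols are zero.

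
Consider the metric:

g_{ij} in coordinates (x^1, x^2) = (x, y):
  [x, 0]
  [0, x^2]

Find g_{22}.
With x^1 = x, x^2 = y, g_{22} = g_{yy} is the row-2, column-2 entry of the matrix.
g_{22} = x^2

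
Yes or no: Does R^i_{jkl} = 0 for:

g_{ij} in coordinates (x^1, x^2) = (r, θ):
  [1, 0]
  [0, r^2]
Non-zero Christoffel symbols:
Γ^r_{θ θ} = -r
Γ^θ_{r θ} = 1/r
Ricci tensor: R_{rr} = 0, R_{rθ} = 0, R_{θθ} = 0
All R_{ij} vanish; in 2 dimensions the Riemann tensor is fully determined by the Ricci tensor, so R^i_{jkl} = 0: the metric is flat (curvilinear coordinates on flat space).
Yes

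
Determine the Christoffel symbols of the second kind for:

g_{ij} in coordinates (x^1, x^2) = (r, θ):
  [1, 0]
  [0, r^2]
Using Γ^k_{ij} = (1/2) g^{km} (∂_i g_{mj} + ∂_j g_{mi} - ∂_m g_{ij}); the metric is diagonal, so only the m = k term contributes.
Non-zero symbols (using the symmetry Γ^k_{ij} = Γ^k_{ji}):
Γ^r_{θ θ} = (1/2) g^{rr} (∂_θ g_{rθ} + ∂_θ g_{rθ} - ∂_r g_{θθ}) = (1/2)(1)((0) + (0) - (2*r)) = -r
Γ^θ_{r θ} = (1/2) g^{θθ} (∂_r g_{θθ} + ∂_θ g_{θr} - ∂_θ g_{rθ}) = (1/2)(1/r^2)((2*r) + (0) - (0)) = 1/r
All other Christoffel symbols are zero.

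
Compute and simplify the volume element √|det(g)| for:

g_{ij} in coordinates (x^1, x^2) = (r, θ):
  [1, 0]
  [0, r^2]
det(g) = r^2
√|det(g)| = r
Volume element: dV = r dr dθ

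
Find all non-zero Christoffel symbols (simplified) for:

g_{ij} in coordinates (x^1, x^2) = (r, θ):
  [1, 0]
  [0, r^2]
Using Γ^k_{ij} = (1/2) g^{km} (∂_i g_{mj} + ∂_j g_{mi} - ∂_m g_{ij}); the metric is diagonal, so only the m = k term contributes.
Non-zero symbols (using the symmetry Γ^k_{ij} = Γ^k_{ji}):
Γ^r_{θ θ} = (1/2) g^{rr} (∂_θ g_{rθ} + ∂_θ g_{rθ} - ∂_r g_{θθ}) = (1/2)(1)((0) + (0) - (2*r)) = -r
Γ^θ_{r θ} = (1/2) g^{θθ} (∂_r g_{θθ} + ∂_θ g_{θr} - ∂_θ g_{rθ}) = (1/2)(1/r^2)((2*r) + (0) - (0)) = 1/r
All other Christoffel symbols are zero.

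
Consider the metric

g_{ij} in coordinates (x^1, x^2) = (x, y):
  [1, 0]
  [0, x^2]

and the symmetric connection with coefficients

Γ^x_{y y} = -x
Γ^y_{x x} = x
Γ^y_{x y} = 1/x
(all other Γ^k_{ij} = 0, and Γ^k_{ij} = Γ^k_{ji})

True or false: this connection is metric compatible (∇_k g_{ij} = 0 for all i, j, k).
Using ∇_k g_{ij} = ∂_k g_{ij} - Γ^m_{ki} g_{mj} - Γ^m_{kj} g_{im}:
∇_x g_{xy} = (0) - (x^3) - (0) = -x^3 ≠ 0
So the connection is not metric compatible (it is not the Levi-Civita connection).
False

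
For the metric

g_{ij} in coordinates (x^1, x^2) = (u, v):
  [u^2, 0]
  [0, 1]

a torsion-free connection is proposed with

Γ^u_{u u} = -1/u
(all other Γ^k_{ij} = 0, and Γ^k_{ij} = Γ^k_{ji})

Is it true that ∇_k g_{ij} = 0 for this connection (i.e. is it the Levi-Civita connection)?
Using ∇_k g_{ij} = ∂_k g_{ij} - Γ^m_{ki} g_{mj} - Γ^m_{kj} g_{im}:
∇_u g_{uu} = (2*u) - (-u) - (-u) = 4*u ≠ 0
So the connection is not metric compatible (it is not the Levi-Civita connection).
No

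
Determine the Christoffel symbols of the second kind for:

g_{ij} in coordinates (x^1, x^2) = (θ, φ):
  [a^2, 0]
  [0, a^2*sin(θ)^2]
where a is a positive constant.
Using Γ^k_{ij} = (1/2) g^{km} (∂_i g_{mj} + ∂_j g_{mi} - ∂_m g_{ij}); the metric is diagonal, so only the m = k term contributes.
Non-zero symbols (using the symmetry Γ^k_{ij} = Γ^k_{ji}):
Γ^θ_{φ φ} = (1/2) g^{θθ} (∂_φ g_{θφ} + ∂_φ g_{θφ} - ∂_θ g_{φφ}) = (1/2)(1/a^2)((0) + (0) - (a^2*sin(2*θ))) = -sin(2*θ)/2
Γ^φ_{θ φ} = (1/2) g^{φφ} (∂_θ g_{φφ} + ∂_φ g_{φθ} - ∂_φ g_{θφ}) = (1/2)(1/(a^2*sin(θ)^2))((a^2*sin(2*θ)) + (0) - (0)) = 1/tan(θ)
All other Christoffel symbols are zero.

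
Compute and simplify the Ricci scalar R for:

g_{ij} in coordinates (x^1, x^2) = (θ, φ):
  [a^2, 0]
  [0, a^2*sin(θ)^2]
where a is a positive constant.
Non-zero Christoffel symbols (Γ^k_{ij} = Γ^k_{ji}):
Γ^θ_{φ φ} = -sin(2*θ)/2
Γ^φ_{θ φ} = 1/tan(θ)
Ricci tensor (R_{ij} = R^k_{ikj}): R_{θθ} = 1, R_{θφ} = 0, R_{φφ} = sin(θ)^2
Inverse metric: g^{θθ} = 1/a^2, g^{φφ} = 1/(a^2*sin(θ)^2)
R = g^{ij} R_{ij} = (1/a^2)(1) + (1/(a^2*sin(θ)^2))(sin(θ)^2) = 2/a^2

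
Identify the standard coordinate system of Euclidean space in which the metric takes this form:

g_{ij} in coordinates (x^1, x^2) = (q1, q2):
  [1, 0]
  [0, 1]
All components are constant and the metric is the identity, i.e. orthonormal rectilinear coordinates.
Cartesian (2D) coordinates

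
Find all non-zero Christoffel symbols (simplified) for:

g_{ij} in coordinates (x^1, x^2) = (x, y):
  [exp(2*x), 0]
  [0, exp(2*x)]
Using Γ^k_{ij} = (1/2) g^{km} (∂_i g_{mj} + ∂_j g_{mi} - ∂_m g_{ij}); the metric is diagonal, so only the m = k term contributes.
Non-zero symbols (using the symmetry Γ^k_{ij} = Γ^k_{ji}):
Γ^x_{x x} = (1/2) g^{xx} (∂_x g_{xx} + ∂_x g_{xx} - ∂_x g_{xx}) = (1/2)(exp(-2*x))((2*exp(2*x)) + (2*exp(2*x)) - (2*exp(2*x))) = 1
Γ^x_{y y} = (1/2) g^{xx} (∂_y g_{xy} + ∂_y g_{xy} - ∂_x g_{yy}) = (1/2)(exp(-2*x))((0) + (0) - (2*exp(2*x))) = -1
Γ^y_{x y} = (1/2) g^{yy} (∂_x g_{yy} + ∂_y g_{yx} - ∂_y g_{xy}) = (1/2)(exp(-2*x))((2*exp(2*x)) + (0) - (0)) = 1
All other Christoffel symbols are zero.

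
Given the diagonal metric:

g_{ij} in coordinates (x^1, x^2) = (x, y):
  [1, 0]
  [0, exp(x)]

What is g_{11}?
With x^1 = x, x^2 = y, g_{11} = g_{xx} is the row-1, column-1 entry of the matrix.
g_{11} = 1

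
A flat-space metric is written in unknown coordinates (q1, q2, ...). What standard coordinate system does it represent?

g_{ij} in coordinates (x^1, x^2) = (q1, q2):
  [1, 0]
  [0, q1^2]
The line element ds^2 = dq1^2 + q1^2 dq2^2 is dr^2 + r^2 dθ^2 with q1 = r, q2 = θ.
polar coordinates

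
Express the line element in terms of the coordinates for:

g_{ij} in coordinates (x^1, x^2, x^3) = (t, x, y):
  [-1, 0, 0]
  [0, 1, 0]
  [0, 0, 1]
ds^2 = g_{ij} dx^i dx^j; only the non-zero components contribute.
ds^2 = -dt^2 + dx^2 + dy^2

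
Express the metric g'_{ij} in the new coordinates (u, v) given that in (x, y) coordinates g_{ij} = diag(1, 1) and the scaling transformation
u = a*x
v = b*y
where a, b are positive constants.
Invert the transformation: x = u/a, y = v/b
g'_{ij} = (∂x^k/∂x'^i)(∂x^l/∂x'^j) g_{kl}; with g_{kl} = δ_{kl} this is Σ_k (∂x^k/∂x'^i)(∂x^k/∂x'^j).
Jacobian: ∂x/∂u = 1/a, ∂x/∂v = 0, ∂y/∂u = 0, ∂y/∂v = 1/b
g'_{uu} = (1/a)(1/a) + (0)(0) = 1/a^2
g'_{uv} = (1/a)(0) + (0)(1/b) = 0
g'_{vv} = (0)(0) + (1/b)(1/b) = 1/b^2
g'_{ij} = diag(1/a^2, 1/b^2)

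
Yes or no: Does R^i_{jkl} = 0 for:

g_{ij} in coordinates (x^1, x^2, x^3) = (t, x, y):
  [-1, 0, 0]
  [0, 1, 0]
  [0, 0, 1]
All metric components are constant, so every Christoffel symbol vanishes and R^i_{jkl} = 0.
Yes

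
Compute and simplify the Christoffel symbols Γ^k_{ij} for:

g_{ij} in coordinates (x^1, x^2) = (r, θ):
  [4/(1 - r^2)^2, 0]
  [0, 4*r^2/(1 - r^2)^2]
Using Γ^k_{ij} = (1/2) g^{km} (∂_i g_{mj} + ∂_j g_{mi} - ∂_m g_{ij}); the metric is diagonal, so only the m = k term contributes.
Non-zero symbols (using the symmetry Γ^k_{ij} = Γ^k_{ji}):
Γ^r_{r r} = (1/2) g^{rr} (∂_r g_{rr} + ∂_r g_{rr} - ∂_r g_{rr}) = (1/2)((1 - r^2)^2/4)((16*r/(1 - r^2)^3) + (16*r/(1 - r^2)^3) - (16*r/(1 - r^2)^3)) = 2*r/(1 - r^2)
Γ^r_{θ θ} = (1/2) g^{rr} (∂_θ g_{rθ} + ∂_θ g_{rθ} - ∂_r g_{θθ}) = (1/2)((1 - r^2)^2/4)((0) + (0) - (-8*(r^3 + r)/(r^2 - 1)^3)) = (r^3 + r)/(r^2 - 1)
Γ^θ_{r θ} = (1/2) g^{θθ} (∂_r g_{θθ} + ∂_θ g_{θr} - ∂_θ g_{rθ}) = (1/2)((1 - r^2)^2/(4*r^2))((-8*(r^3 + r)/(r^2 - 1)^3) + (0) - (0)) = (-r^2 - 1)/(r^3 - r)
All other Christoffel symbols are zero.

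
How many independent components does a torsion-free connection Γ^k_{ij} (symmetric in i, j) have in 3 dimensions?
Γ^k_{ij} has n choices for the upper index and n(n+1)/2 independent symmetric lower index pairs.
Total = 3 × 3×4/2 = 3 × 6 = 18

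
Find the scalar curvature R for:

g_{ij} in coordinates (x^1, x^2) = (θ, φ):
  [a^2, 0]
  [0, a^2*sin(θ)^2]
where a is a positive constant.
Non-zero Christoffel symbols (Γ^k_{ij} = Γ^k_{ji}):
Γ^θ_{φ φ} = -sin(2*θ)/2
Γ^φ_{θ φ} = 1/tan(θ)
Ricci tensor (R_{ij} = R^k_{ikj}): R_{θθ} = 1, R_{θφ} = 0, R_{φφ} = sin(θ)^2
Inverse metric: g^{θθ} = 1/a^2, g^{φφ} = 1/(a^2*sin(θ)^2)
R = g^{ij} R_{ij} = (1/a^2)(1) + (1/(a^2*sin(θ)^2))(sin(θ)^2) = 2/a^2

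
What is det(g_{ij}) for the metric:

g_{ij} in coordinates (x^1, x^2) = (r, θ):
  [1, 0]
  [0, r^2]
For a 2×2 metric: det(g) = g_{11}·g_{22} - g_{12}·g_{21}
= (1)·(r^2) - (0)·(0)
= r^2 - 0
det(g) = r^2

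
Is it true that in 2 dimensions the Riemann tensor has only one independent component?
The number of independent components is n^2(n^2-1)/12 = 4·3/12 = 1 for n = 2 (e.g. R_{1212}).
Yes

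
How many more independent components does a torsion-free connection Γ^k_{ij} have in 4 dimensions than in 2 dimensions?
Independent components in n dimensions: n × n(n+1)/2 = n^2(n+1)/2.
4D: 4 × 10 = 40
2D: 2 × 3 = 6
Difference = 40 - 6 = 34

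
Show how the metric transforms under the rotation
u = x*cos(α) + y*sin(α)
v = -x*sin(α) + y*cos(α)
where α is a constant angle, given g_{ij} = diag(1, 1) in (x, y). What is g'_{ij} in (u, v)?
Invert the transformation: x = u*cos(α) - v*sin(α), y = u*sin(α) + v*cos(α)
g'_{ij} = (∂x^k/∂x'^i)(∂x^l/∂x'^j) g_{kl}; with g_{kl} = δ_{kl} this is Σ_k (∂x^k/∂x'^i)(∂x^k/∂x'^j).
Jacobian: ∂x/∂u = cos(α), ∂x/∂v = -sin(α), ∂y/∂u = sin(α), ∂y/∂v = cos(α)
g'_{uu} = (cos(α))(cos(α)) + (sin(α))(sin(α)) = 1
g'_{uv} = (cos(α))(-sin(α)) + (sin(α))(cos(α)) = 0
g'_{vv} = (-sin(α))(-sin(α)) + (cos(α))(cos(α)) = 1
g'_{ij} = diag(1, 1)
The Euclidean metric is invariant under rotations.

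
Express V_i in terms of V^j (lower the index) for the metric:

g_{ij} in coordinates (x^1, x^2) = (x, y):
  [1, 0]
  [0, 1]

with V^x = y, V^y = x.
V_i = g_{ij} V^j:
V_x = (1)(y) + (0)(x) = y
V_y = (0)(y) + (1)(x) = x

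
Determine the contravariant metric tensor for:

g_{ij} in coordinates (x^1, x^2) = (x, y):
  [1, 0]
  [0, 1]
The metric is diagonal, so g^{ij} is diagonal with entries 1/g_{ii}: diag(1, 1).
g^{ij}:
  [1, 0]
  [0, 1]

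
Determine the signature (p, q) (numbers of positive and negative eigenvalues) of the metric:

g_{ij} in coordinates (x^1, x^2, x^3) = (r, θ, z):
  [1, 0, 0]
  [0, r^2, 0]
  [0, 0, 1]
The metric is diagonal, so its eigenvalues are the diagonal entries: 1, r^2, 1 (at a generic point, where coordinate-dependent entries are positive).
3 positive, 0 negative.
(3, 0) - Riemannian (positive definite)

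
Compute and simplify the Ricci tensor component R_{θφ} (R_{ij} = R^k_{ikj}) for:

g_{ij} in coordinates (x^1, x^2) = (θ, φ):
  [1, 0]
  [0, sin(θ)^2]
Non-zero Christoffel symbols (Γ^k_{ij} = Γ^k_{ji}):
Γ^θ_{φ φ} = -sin(2*θ)/2
Γ^φ_{θ φ} = 1/tan(θ)
R^θ_{θ θ φ} = 0 (a repeated index in an antisymmetric pair)
R^φ_{θ φ φ} = 0 (a repeated index in an antisymmetric pair)
R_{θφ} = R^θ_{θ θ φ} + R^φ_{θ φ φ} = (0) + (0) = 0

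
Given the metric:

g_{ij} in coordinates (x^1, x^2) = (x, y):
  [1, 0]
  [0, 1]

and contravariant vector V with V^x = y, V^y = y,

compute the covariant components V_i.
V_i = g_{ij} V^j:
V_x = (1)(y) + (0)(y) = y
V_y = (0)(y) + (1)(y) = y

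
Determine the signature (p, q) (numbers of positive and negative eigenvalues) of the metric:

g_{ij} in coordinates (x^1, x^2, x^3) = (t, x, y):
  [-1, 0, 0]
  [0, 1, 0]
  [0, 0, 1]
The metric is diagonal, so its eigenvalues are the diagonal entries: -1, 1, 1 (at a generic point, where coordinate-dependent entries are positive).
2 positive, 1 negative.
(2, 1) - Lorentzian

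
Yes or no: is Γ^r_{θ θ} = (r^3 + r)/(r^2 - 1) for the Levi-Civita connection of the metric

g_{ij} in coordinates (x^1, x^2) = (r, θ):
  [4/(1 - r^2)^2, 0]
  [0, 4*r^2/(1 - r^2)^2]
Γ^r_{θ θ} = (1/2) g^{rr} (∂_θ g_{rθ} + ∂_θ g_{rθ} - ∂_r g_{θθ}) = (1/2)((1 - r^2)^2/4)((0) + (0) - (-8*(r^3 + r)/(r^2 - 1)^3)) = (r^3 + r)/(r^2 - 1)
This equals the proposed value (r^3 + r)/(r^2 - 1).
Yes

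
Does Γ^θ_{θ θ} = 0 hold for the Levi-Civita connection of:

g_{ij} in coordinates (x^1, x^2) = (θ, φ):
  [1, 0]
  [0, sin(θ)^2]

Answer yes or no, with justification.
Γ^θ_{θ θ} = (1/2) g^{θθ} (∂_θ g_{θθ} + ∂_θ g_{θθ} - ∂_θ g_{θθ}) = (1/2)(1)((0) + (0) - (0)) = 0
This equals the proposed value 0.
Yes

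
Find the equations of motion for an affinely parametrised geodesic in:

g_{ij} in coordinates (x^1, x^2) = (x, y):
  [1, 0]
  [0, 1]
Geodesic equation: d^2x^k/dλ^2 + Γ^k_{ij} (dx^i/dλ)(dx^j/dλ) = 0.
All Christoffel symbols vanish, so the geodesics are straight lines:
d^2x/dλ^2 = 0
d^2y/dλ^2 = 0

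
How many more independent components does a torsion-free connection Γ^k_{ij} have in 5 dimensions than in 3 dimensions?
Independent components in n dimensions: n × n(n+1)/2 = n^2(n+1)/2.
5D: 5 × 15 = 75
3D: 3 × 6 = 18
Difference = 75 - 18 = 57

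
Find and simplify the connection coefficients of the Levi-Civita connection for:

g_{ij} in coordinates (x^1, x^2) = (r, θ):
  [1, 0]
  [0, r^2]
Using Γ^k_{ij} = (1/2) g^{km} (∂_i g_{mj} + ∂_j g_{mi} - ∂_m g_{ij}); the metric is diagonal, so only the m = k term contributes.
Non-zero symbols (using the symmetry Γ^k_{ij} = Γ^k_{ji}):
Γ^r_{θ θ} = (1/2) g^{rr} (∂_θ g_{rθ} + ∂_θ g_{rθ} - ∂_r g_{θθ}) = (1/2)(1)((0) + (0) - (2*r)) = -r
Γ^θ_{r θ} = (1/2) g^{θθ} (∂_r g_{θθ} + ∂_θ g_{θr} - ∂_θ g_{rθ}) = (1/2)(1/r^2)((2*r) + (0) - (0)) = 1/r
All other Christoffel symbols are zero.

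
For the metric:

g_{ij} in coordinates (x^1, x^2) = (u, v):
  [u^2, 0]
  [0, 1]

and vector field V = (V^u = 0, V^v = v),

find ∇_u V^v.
Non-zero Christoffel symbols:
Γ^u_{u u} = 1/u
∇_u V^v = ∂_u V^v + Γ^v_{u j} V^j
  = (0) + (0)(0) + (0)(v)
  = 0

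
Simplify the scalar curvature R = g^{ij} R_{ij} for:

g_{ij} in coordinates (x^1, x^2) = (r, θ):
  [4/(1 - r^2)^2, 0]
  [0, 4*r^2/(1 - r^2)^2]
Non-zero Christoffel symbols (Γ^k_{ij} = Γ^k_{ji}):
Γ^r_{r r} = 2*r/(1 - r^2)
Γ^r_{θ θ} = (r^3 + r)/(r^2 - 1)
Γ^θ_{r θ} = (-r^2 - 1)/(r^3 - r)
Ricci tensor (R_{ij} = R^k_{ikj}): R_{rr} = -4/(r^2 - 1)^2, R_{rθ} = 0, R_{θθ} = -4*r^2/(r^2 - 1)^2
Inverse metric: g^{rr} = (1 - r^2)^2/4, g^{θθ} = (1 - r^2)^2/(4*r^2)
R = g^{ij} R_{ij} = ((1 - r^2)^2/4)(-4/(r^2 - 1)^2) + ((1 - r^2)^2/(4*r^2))(-4*r^2/(r^2 - 1)^2) = -2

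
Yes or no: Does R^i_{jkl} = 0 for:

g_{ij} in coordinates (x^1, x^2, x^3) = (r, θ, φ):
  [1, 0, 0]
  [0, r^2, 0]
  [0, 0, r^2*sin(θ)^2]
Non-zero Christoffel symbols:
Γ^r_{θ θ} = -r
Γ^r_{φ φ} = -r*sin(θ)^2
Γ^θ_{r θ} = 1/r
Γ^θ_{φ φ} = -sin(2*θ)/2
Γ^φ_{r φ} = 1/r
Γ^φ_{θ φ} = 1/tan(θ)
Ricci tensor: R_{rr} = 0, R_{rθ} = 0, R_{rφ} = 0, R_{θθ} = 0, R_{θφ} = 0, R_{φφ} = 0
All R_{ij} vanish; in 3 dimensions the Riemann tensor is fully determined by the Ricci tensor, so R^i_{jkl} = 0: the metric is flat (curvilinear coordinates on flat space).
Yes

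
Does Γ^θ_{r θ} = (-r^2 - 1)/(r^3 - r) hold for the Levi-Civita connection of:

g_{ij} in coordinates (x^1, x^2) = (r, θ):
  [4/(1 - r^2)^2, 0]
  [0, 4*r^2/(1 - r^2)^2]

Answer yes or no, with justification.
Γ^θ_{r θ} = (1/2) g^{θθ} (∂_r g_{θθ} + ∂_θ g_{θr} - ∂_θ g_{rθ}) = (1/2)((1 - r^2)^2/(4*r^2))((-8*(r^3 + r)/(r^2 - 1)^3) + (0) - (0)) = (-r^2 - 1)/(r^3 - r)
This equals the proposed value (-r^2 - 1)/(r^3 - r).
Yes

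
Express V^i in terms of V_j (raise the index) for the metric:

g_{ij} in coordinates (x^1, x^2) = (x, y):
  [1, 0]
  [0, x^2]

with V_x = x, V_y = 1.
Inverse metric (diagonal): g^{xx} = 1, g^{yy} = 1/x^2
V^i = g^{ij} V_j:
V^x = (1)(x) + (0)(1) = x
V^y = (0)(x) + (1/x^2)(1) = 1/x^2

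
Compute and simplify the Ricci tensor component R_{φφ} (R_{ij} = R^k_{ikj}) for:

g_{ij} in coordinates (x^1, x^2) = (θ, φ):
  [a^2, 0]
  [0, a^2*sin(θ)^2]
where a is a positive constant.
Non-zero Christoffel symbols (Γ^k_{ij} = Γ^k_{ji}):
Γ^θ_{φ φ} = -sin(2*θ)/2
Γ^φ_{θ φ} = 1/tan(θ)
R^θ_{φ θ φ} = ∂_θ Γ^θ_{φ φ} - ∂_φ Γ^θ_{φ θ} + Γ^θ_{θ m} Γ^m_{φ φ} - Γ^θ_{φ m} Γ^m_{φ θ}
  = (-cos(2*θ)) - (0) + (0) - (-cos(θ)^2) = sin(θ)^2
R^φ_{φ φ φ} = 0 (a repeated index in an antisymmetric pair)
R_{φφ} = R^θ_{φ θ φ} + R^φ_{φ φ φ} = (sin(θ)^2) + (0) = sin(θ)^2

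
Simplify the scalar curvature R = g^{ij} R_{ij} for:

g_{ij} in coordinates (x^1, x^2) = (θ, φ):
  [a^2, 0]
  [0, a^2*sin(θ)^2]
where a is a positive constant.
Non-zero Christoffel symbols (Γ^k_{ij} = Γ^k_{ji}):
Γ^θ_{φ φ} = -sin(2*θ)/2
Γ^φ_{θ φ} = 1/tan(θ)
Ricci tensor (R_{ij} = R^k_{ikj}): R_{θθ} = 1, R_{θφ} = 0, R_{φφ} = sin(θ)^2
Inverse metric: g^{θθ} = 1/a^2, g^{φφ} = 1/(a^2*sin(θ)^2)
R = g^{ij} R_{ij} = (1/a^2)(1) + (1/(a^2*sin(θ)^2))(sin(θ)^2) = 2/a^2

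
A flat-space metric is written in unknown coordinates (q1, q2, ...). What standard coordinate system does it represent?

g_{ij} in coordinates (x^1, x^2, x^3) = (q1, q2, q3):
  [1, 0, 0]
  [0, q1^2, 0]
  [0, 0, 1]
The line element ds^2 = dq1^2 + q1^2 dq2^2 + dq3^2 is dr^2 + r^2 dθ^2 + dz^2 with q1 = r, q2 = θ, q3 = z.
cylindrical coordinates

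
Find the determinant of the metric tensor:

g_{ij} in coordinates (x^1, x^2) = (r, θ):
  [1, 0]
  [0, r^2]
For a 2×2 metric: det(g) = g_{11}·g_{22} - g_{12}·g_{21}
= (1)·(r^2) - (0)·(0)
= r^2 - 0
det(g) = r^2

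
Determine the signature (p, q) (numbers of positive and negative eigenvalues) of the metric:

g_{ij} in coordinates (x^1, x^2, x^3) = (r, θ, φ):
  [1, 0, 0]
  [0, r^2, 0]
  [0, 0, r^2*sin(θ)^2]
The metric is diagonal, so its eigenvalues are the diagonal entries: 1, r^2, r^2*sin(θ)^2 (at a generic point, where coordinate-dependent entries are positive).
3 positive, 0 negative.
(3, 0) - Riemannian (positive definite)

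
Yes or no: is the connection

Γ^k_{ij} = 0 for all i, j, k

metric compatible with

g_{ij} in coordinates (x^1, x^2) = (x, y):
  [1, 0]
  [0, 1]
Using ∇_k g_{ij} = ∂_k g_{ij} - Γ^m_{ki} g_{mj} - Γ^m_{kj} g_{im}:
e.g. ∇_y g_{yy} = (0) - (0) - (0) = 0
Every component ∇_k g_{ij} vanishes: the connection is metric compatible.
Yes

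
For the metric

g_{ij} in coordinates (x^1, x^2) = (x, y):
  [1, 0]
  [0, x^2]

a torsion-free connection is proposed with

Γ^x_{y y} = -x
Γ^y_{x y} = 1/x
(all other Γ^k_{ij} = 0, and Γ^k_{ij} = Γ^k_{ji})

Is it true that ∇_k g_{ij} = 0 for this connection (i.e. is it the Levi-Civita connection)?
Using ∇_k g_{ij} = ∂_k g_{ij} - Γ^m_{ki} g_{mj} - Γ^m_{kj} g_{im}:
e.g. ∇_x g_{yy} = (2*x) - (x) - (x) = 0
Every component ∇_k g_{ij} vanishes: the connection is metric compatible.
Yes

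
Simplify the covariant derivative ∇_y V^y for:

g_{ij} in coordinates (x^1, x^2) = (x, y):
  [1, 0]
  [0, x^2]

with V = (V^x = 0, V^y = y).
Non-zero Christoffel symbols:
Γ^x_{y y} = -x
Γ^y_{x y} = 1/x
∇_y V^y = ∂_y V^y + Γ^y_{y j} V^j
  = (1) + (1/x)(0) + (0)(y)
  = 1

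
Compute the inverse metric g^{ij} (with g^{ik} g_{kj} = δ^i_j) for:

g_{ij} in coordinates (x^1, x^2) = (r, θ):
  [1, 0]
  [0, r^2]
The metric is diagonal, so g^{ij} is diagonal with entries 1/g_{ii}: diag(1, 1/(r^2)).
g^{ij}:
  [1, 0]
  [0, 1/r^2]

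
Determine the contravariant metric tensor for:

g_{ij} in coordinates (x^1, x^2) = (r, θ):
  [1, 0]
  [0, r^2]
The metric is diagonal, so g^{ij} is diagonal with entries 1/g_{ii}: diag(1, 1/(r^2)).
g^{ij}:
  [1, 0]
  [0, 1/r^2]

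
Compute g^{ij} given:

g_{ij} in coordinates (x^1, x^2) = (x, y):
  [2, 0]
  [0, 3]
The metric is diagonal, so g^{ij} is diagonal with entries 1/g_{ii}: diag(1/2, 1/3).
g^{ij}:
  [1/2, 0]
  [0, 1/3]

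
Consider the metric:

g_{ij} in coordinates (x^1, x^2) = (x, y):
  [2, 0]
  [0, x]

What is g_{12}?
With x^1 = x, x^2 = y, g_{12} = g_{xy} is the row-1, column-2 entry of the matrix.
g_{12} = 0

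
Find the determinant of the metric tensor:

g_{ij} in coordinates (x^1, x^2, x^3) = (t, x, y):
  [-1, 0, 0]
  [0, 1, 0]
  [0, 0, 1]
Diagonal metric: det(g) = g_{11}·g_{22}·g_{33}
= (-1)·(1)·(1)
det(g) = -1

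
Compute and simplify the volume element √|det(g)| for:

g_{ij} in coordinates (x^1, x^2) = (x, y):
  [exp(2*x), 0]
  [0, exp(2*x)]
det(g) = exp(4*x)
√|det(g)| = exp(2*x)
Volume element: dV = exp(2*x) dx dy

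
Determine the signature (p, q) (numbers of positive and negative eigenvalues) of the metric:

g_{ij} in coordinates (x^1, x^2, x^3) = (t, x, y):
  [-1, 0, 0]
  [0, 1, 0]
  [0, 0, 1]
The metric is diagonal, so its eigenvalues are the diagonal entries: -1, 1, 1 (at a generic point, where coordinate-dependent entries are positive).
2 positive, 1 negative.
(2, 1) - Lorentzian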